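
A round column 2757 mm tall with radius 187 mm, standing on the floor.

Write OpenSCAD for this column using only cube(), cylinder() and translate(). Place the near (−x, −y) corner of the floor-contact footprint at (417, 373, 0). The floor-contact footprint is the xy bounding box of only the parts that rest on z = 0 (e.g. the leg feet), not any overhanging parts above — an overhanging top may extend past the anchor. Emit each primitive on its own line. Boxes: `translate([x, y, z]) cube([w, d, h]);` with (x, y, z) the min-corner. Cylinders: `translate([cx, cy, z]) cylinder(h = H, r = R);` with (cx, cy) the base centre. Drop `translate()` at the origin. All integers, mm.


translate([604, 560, 0]) cylinder(h = 2757, r = 187);


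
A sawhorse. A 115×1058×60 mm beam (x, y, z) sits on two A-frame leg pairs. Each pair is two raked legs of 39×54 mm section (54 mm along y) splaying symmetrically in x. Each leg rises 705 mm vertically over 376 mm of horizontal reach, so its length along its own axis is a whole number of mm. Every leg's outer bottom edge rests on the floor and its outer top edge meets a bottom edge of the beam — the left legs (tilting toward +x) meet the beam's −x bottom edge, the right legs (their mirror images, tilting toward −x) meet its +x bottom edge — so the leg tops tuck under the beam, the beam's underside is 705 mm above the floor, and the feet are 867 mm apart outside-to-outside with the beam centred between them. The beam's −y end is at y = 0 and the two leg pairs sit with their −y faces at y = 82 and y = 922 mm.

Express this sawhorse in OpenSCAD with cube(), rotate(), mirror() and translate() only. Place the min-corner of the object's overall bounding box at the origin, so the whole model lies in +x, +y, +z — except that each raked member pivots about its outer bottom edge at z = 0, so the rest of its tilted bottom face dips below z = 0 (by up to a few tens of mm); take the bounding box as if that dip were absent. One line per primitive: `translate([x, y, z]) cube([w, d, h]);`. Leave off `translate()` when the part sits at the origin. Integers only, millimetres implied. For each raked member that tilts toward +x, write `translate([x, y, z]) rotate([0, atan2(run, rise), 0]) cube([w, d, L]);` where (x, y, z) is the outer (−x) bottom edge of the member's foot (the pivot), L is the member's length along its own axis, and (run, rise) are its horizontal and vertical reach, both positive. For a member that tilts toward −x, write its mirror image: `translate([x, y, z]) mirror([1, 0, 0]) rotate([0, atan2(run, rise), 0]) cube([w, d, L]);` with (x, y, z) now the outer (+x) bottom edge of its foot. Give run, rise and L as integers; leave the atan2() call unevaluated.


translate([376, 0, 705]) cube([115, 1058, 60]);
translate([0, 82, 0]) rotate([0, atan2(376, 705), 0]) cube([39, 54, 799]);
translate([867, 82, 0]) mirror([1, 0, 0]) rotate([0, atan2(376, 705), 0]) cube([39, 54, 799]);
translate([0, 922, 0]) rotate([0, atan2(376, 705), 0]) cube([39, 54, 799]);
translate([867, 922, 0]) mirror([1, 0, 0]) rotate([0, atan2(376, 705), 0]) cube([39, 54, 799]);


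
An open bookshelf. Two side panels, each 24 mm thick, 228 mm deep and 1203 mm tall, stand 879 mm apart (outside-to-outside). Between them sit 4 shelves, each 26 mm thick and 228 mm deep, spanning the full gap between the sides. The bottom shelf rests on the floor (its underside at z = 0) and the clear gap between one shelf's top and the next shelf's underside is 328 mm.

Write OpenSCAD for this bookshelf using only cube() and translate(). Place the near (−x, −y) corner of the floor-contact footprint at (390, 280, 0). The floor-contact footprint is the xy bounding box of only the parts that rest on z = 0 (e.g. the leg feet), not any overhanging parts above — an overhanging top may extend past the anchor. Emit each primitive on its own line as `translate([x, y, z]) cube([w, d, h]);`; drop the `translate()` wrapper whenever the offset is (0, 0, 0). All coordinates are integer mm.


translate([390, 280, 0]) cube([24, 228, 1203]);
translate([1245, 280, 0]) cube([24, 228, 1203]);
translate([414, 280, 0]) cube([831, 228, 26]);
translate([414, 280, 354]) cube([831, 228, 26]);
translate([414, 280, 708]) cube([831, 228, 26]);
translate([414, 280, 1062]) cube([831, 228, 26]);


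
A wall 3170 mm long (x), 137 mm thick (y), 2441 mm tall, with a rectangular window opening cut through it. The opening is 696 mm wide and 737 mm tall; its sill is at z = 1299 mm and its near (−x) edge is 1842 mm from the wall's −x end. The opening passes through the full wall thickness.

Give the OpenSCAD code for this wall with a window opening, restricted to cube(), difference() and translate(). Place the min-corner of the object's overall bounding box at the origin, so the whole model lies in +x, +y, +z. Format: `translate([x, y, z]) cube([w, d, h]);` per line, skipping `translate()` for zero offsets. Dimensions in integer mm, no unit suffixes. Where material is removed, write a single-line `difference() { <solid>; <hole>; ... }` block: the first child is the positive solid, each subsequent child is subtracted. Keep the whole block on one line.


difference() { cube([3170, 137, 2441]); translate([1842, 0, 1299]) cube([696, 137, 737]); }


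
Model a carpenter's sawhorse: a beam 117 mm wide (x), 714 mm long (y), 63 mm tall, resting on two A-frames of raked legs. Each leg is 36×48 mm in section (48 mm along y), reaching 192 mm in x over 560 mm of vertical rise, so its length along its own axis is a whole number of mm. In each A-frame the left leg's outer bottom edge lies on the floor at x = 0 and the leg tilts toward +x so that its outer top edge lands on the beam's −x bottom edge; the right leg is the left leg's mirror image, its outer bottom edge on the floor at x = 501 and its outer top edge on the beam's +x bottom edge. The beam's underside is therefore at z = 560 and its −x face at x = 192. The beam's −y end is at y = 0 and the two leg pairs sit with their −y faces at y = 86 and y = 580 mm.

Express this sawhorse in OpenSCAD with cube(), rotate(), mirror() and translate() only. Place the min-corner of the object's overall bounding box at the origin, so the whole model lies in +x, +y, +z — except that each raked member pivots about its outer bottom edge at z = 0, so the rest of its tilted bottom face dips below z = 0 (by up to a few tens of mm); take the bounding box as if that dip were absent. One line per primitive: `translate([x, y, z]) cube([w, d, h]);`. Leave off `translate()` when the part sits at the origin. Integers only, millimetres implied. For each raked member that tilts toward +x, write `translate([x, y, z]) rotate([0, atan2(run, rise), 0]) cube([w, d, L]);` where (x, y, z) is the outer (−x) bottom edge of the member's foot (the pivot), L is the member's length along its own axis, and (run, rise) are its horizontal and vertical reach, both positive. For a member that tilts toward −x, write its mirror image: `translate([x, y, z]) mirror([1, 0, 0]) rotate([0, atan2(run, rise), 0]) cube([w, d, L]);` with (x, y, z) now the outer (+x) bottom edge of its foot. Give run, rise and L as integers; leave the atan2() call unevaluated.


// leg length = √(192² + 560²) = 592
// right-leg outer foot x = 2·192 + 117 = 501
// beam min-corner = (192, 0, 560)
translate([192, 0, 560]) cube([117, 714, 63]);
translate([0, 86, 0]) rotate([0, atan2(192, 560), 0]) cube([36, 48, 592]);
translate([501, 86, 0]) mirror([1, 0, 0]) rotate([0, atan2(192, 560), 0]) cube([36, 48, 592]);
translate([0, 580, 0]) rotate([0, atan2(192, 560), 0]) cube([36, 48, 592]);
translate([501, 580, 0]) mirror([1, 0, 0]) rotate([0, atan2(192, 560), 0]) cube([36, 48, 592]);


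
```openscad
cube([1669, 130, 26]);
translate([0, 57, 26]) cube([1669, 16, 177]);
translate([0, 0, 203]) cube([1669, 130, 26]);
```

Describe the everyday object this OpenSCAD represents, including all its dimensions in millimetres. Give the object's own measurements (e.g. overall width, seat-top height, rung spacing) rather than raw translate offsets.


An I-beam lying along x, 1669 mm long. Overall section height 229 mm. Two flanges 130 mm wide (y) and 26 mm thick, one on the floor and one at the top; a web 16 mm thick runs between them, centred on the flange width.


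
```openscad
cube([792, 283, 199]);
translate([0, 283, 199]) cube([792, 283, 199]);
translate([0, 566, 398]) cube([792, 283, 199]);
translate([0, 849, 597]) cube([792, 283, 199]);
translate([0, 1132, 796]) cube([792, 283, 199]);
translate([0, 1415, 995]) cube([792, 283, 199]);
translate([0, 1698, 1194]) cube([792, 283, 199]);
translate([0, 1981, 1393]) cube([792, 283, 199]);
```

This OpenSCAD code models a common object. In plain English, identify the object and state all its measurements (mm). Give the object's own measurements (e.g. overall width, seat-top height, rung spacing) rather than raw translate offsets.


A straight staircase of 8 solid steps. Each step is 792 mm wide (x), 283 mm deep (y, the going) and 199 mm tall (the rise). The first step rests on the floor; each subsequent step sits one going further in +y and one rise higher in +z, directly behind and above the previous step with no overlap.


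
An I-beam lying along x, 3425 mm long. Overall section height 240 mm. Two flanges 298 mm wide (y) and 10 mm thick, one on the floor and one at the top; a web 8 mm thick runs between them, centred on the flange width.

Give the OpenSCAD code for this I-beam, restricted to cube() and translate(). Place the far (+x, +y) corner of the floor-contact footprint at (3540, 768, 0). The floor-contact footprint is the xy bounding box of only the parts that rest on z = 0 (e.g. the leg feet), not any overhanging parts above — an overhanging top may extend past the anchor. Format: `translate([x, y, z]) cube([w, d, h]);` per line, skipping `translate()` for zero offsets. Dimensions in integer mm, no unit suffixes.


translate([115, 470, 0]) cube([3425, 298, 10]);
translate([115, 615, 10]) cube([3425, 8, 220]);
translate([115, 470, 230]) cube([3425, 298, 10]);


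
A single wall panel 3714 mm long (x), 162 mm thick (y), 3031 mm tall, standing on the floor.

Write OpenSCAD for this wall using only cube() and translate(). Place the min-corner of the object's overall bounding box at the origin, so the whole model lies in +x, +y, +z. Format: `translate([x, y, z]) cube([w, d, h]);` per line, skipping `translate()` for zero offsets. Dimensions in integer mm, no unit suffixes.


cube([3714, 162, 3031]);


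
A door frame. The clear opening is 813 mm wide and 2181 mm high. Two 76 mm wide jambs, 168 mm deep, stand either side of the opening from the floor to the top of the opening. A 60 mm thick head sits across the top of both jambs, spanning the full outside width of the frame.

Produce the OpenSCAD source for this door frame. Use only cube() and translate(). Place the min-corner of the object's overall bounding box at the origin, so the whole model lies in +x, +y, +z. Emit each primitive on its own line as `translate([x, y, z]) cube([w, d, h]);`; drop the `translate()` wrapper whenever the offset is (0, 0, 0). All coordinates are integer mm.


cube([76, 168, 2181]);
translate([889, 0, 0]) cube([76, 168, 2181]);
translate([0, 0, 2181]) cube([965, 168, 60]);


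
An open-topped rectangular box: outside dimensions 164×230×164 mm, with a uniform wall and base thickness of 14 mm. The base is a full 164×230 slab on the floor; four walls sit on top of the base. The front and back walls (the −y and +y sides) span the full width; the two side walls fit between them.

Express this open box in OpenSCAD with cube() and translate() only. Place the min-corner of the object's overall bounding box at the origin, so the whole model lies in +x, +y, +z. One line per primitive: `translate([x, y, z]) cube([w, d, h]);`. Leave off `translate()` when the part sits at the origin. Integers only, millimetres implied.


cube([164, 230, 14]);
translate([0, 0, 14]) cube([164, 14, 150]);
translate([0, 216, 14]) cube([164, 14, 150]);
translate([0, 14, 14]) cube([14, 202, 150]);
translate([150, 14, 14]) cube([14, 202, 150]);


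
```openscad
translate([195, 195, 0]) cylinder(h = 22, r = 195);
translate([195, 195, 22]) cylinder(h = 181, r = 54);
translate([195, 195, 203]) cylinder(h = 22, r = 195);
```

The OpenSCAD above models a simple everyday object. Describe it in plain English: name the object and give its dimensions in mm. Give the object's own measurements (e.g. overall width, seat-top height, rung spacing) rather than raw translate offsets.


A spool: two coaxial disc flanges of radius 195 mm and thickness 22 mm, joined by a core cylinder of radius 54 mm and height 181 mm. The lower flange rests on z = 0 and the three cylinders share a vertical axis.


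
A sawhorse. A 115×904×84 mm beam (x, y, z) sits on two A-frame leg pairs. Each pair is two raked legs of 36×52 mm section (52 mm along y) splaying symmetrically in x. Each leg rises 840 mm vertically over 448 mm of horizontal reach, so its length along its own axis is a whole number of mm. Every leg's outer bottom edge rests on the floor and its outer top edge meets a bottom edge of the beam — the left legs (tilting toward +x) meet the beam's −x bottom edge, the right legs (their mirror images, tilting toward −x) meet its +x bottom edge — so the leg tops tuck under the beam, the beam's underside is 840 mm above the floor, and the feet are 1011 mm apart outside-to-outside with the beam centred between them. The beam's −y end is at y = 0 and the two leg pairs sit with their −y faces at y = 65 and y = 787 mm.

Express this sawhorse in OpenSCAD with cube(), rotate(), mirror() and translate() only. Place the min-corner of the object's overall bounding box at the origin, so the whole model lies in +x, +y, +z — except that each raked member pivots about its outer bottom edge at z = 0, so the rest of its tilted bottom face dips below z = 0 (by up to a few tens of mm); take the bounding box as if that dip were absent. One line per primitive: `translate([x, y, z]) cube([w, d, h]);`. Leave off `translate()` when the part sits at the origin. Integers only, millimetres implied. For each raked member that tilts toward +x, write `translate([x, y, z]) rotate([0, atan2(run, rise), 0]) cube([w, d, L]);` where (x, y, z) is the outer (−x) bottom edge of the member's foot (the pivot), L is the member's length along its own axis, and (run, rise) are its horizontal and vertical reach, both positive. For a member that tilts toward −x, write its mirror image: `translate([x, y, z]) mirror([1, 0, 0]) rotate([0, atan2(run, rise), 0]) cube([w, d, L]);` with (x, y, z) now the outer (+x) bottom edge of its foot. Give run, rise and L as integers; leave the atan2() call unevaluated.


// leg length = √(448² + 840²) = 952
// right-leg outer foot x = 2·448 + 115 = 1011
// beam min-corner = (448, 0, 840)
translate([448, 0, 840]) cube([115, 904, 84]);
translate([0, 65, 0]) rotate([0, atan2(448, 840), 0]) cube([36, 52, 952]);
translate([1011, 65, 0]) mirror([1, 0, 0]) rotate([0, atan2(448, 840), 0]) cube([36, 52, 952]);
translate([0, 787, 0]) rotate([0, atan2(448, 840), 0]) cube([36, 52, 952]);
translate([1011, 787, 0]) mirror([1, 0, 0]) rotate([0, atan2(448, 840), 0]) cube([36, 52, 952]);


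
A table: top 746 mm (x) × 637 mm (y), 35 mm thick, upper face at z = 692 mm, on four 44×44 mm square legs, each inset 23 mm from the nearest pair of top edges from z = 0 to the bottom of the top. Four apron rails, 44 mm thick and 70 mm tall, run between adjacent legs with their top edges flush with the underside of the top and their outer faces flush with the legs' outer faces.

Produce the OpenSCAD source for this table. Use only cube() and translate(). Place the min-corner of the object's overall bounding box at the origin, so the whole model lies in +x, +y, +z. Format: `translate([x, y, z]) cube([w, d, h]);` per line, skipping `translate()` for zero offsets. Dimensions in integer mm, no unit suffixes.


// leg_h = 692 - 35 = 657
// apron z = 657 - 70 = 587
translate([0, 0, 657]) cube([746, 637, 35]);
translate([23, 23, 0]) cube([44, 44, 657]);
translate([679, 23, 0]) cube([44, 44, 657]);
translate([23, 570, 0]) cube([44, 44, 657]);
translate([679, 570, 0]) cube([44, 44, 657]);
translate([67, 23, 587]) cube([612, 44, 70]);
translate([67, 570, 587]) cube([612, 44, 70]);
translate([23, 67, 587]) cube([44, 503, 70]);
translate([679, 67, 587]) cube([44, 503, 70]);


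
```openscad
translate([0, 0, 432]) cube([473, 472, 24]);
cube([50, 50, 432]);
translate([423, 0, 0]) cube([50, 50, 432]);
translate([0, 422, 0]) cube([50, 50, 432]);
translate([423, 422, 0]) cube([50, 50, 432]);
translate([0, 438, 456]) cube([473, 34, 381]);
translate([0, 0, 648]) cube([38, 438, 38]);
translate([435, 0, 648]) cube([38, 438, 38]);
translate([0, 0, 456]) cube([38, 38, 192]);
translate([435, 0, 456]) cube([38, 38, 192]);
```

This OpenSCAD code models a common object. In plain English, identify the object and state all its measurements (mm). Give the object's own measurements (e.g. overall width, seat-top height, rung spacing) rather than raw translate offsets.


A chair. The seat is a 473×472×24 mm slab with its top at z = 456 mm, on four 50×50 mm corner legs (flush with the seat edges, standing on z = 0). A flat backrest 34 mm thick, 381 mm tall, spans the full seat width and rises from the seat top along its +y edge, rear face flush with the rear of the seat. Two armrests of 38×38 mm section run along each side from the seat's front edge to the front of the backrest, top faces 230 mm above the seat top and outer faces flush with the seat's x-edges; a 38×38 mm post under the front of each armrest stands on the seat at the front corner.


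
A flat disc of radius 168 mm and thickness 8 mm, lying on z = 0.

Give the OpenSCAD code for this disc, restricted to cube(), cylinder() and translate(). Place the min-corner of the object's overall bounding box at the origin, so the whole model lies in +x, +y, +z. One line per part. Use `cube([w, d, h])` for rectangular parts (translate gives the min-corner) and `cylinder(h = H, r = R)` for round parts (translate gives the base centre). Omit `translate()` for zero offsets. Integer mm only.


translate([168, 168, 0]) cylinder(h = 8, r = 168);


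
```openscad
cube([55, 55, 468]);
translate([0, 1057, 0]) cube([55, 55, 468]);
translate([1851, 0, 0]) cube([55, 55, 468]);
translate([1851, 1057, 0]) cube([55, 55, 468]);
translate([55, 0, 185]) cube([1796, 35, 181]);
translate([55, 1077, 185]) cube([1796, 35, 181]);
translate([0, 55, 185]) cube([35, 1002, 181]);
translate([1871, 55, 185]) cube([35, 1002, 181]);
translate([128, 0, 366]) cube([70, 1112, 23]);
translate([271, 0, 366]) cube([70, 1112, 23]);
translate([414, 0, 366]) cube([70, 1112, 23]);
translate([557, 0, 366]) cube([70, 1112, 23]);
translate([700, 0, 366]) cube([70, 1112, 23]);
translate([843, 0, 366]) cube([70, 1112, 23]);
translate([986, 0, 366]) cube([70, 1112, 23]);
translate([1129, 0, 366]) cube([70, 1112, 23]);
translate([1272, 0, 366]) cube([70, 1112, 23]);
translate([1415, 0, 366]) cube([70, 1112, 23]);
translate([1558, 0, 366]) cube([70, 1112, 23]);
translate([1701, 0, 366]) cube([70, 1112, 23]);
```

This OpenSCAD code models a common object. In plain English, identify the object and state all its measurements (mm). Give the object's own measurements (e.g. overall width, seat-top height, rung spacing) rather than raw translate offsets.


A bed frame 1906 mm long (x) by 1112 mm wide (y). Four 55×55 mm corner posts, 468 mm tall, at the corners of the footprint. Four rails of 35 mm thickness and 181 mm height run between adjacent posts with their undersides at z = 185 mm, their outer faces flush with the outside of the frame (the two x-running rails run between the posts' inner faces; the two y-running rails run between the posts' inner faces). 12 slats, each 70 mm wide (x) and 23 mm thick, lie across the top of the two x-running rails, running the full 1112 mm width of the frame in y; along x they sit between the end posts with a 73 mm gap after the −x posts and between neighbouring slats, leaving 80 mm before the +x posts.


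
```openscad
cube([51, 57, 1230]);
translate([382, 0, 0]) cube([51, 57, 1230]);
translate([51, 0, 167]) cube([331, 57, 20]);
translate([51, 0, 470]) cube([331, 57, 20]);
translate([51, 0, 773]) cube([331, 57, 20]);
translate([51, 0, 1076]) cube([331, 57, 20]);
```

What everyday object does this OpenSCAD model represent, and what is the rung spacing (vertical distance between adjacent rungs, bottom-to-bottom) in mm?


A ladder. The rung spacing is 303 mm.

Two tall 51×57 posts with 4 short bars between them — a ladder. Adjacent rungs sit at z = 167 and z = 470, so the spacing is 470 − 167 = 303 mm.


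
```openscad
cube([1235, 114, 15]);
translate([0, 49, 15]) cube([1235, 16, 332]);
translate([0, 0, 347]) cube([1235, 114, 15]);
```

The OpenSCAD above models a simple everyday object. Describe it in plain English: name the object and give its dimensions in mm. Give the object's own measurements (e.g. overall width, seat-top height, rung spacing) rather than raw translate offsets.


An I-beam lying along x, 1235 mm long. Overall section height 362 mm. Two flanges 114 mm wide (y) and 15 mm thick, one on the floor and one at the top; a web 16 mm thick runs between them, centred on the flange width.


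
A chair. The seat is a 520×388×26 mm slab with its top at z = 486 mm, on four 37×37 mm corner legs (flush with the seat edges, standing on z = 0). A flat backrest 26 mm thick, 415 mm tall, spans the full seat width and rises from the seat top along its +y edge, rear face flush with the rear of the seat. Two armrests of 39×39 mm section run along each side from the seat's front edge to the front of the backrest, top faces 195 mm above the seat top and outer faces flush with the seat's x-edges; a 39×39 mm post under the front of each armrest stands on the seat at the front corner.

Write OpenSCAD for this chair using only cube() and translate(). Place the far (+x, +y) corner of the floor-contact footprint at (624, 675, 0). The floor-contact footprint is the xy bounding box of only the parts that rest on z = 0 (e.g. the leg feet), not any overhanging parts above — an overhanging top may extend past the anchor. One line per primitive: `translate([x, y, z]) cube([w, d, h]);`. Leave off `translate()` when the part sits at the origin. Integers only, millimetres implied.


translate([104, 287, 460]) cube([520, 388, 26]);
translate([104, 287, 0]) cube([37, 37, 460]);
translate([587, 287, 0]) cube([37, 37, 460]);
translate([104, 638, 0]) cube([37, 37, 460]);
translate([587, 638, 0]) cube([37, 37, 460]);
translate([104, 649, 486]) cube([520, 26, 415]);
translate([104, 287, 642]) cube([39, 362, 39]);
translate([585, 287, 642]) cube([39, 362, 39]);
translate([104, 287, 486]) cube([39, 39, 156]);
translate([585, 287, 486]) cube([39, 39, 156]);


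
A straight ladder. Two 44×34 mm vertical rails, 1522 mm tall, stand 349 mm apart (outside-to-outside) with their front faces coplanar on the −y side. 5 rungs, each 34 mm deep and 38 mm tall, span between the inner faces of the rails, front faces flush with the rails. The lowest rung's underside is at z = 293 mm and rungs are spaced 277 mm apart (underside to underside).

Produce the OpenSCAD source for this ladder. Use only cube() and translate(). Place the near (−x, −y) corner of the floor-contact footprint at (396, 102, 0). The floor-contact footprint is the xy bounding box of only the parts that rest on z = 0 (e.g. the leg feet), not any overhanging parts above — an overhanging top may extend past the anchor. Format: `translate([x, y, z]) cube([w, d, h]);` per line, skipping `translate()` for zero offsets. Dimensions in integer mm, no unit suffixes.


// rung span = 349 - 2*44 = 261
// rung[k] z = 293 + k*277
translate([396, 102, 0]) cube([44, 34, 1522]);
translate([701, 102, 0]) cube([44, 34, 1522]);
translate([440, 102, 293]) cube([261, 34, 38]);
translate([440, 102, 570]) cube([261, 34, 38]);
translate([440, 102, 847]) cube([261, 34, 38]);
translate([440, 102, 1124]) cube([261, 34, 38]);
translate([440, 102, 1401]) cube([261, 34, 38]);


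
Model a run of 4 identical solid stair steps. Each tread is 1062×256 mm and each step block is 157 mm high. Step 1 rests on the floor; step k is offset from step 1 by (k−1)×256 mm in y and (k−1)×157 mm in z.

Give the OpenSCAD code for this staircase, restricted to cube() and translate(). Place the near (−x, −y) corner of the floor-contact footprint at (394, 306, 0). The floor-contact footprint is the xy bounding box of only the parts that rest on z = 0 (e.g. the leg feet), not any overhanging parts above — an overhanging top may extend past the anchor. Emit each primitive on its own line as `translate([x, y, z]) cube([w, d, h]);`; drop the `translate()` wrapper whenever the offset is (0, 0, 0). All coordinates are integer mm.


translate([394, 306, 0]) cube([1062, 256, 157]);
translate([394, 562, 157]) cube([1062, 256, 157]);
translate([394, 818, 314]) cube([1062, 256, 157]);
translate([394, 1074, 471]) cube([1062, 256, 157]);


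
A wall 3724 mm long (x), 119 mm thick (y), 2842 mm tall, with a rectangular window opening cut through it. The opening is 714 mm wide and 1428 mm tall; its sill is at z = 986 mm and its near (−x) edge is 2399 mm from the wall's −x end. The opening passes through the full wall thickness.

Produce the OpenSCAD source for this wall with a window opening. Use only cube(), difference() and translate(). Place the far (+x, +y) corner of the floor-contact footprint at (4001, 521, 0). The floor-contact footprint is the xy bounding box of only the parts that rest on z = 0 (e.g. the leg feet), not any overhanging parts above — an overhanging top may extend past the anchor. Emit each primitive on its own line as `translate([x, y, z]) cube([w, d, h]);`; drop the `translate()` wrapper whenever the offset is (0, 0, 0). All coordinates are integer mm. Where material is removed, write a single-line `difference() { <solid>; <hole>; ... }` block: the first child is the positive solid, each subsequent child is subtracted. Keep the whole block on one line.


difference() { translate([277, 402, 0]) cube([3724, 119, 2842]); translate([2676, 402, 986]) cube([714, 119, 1428]); }


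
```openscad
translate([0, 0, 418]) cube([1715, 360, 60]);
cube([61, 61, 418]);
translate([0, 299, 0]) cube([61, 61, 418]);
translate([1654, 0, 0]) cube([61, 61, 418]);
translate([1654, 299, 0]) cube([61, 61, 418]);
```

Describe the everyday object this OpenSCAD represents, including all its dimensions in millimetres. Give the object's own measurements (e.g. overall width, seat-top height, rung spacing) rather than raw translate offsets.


A long wooden bench with a 1715 mm (x) × 360 mm (y) seat, 60 mm thick, its top surface 478 mm above the floor. Four 61 mm square legs at the seat corners, flush with the edges, run from z = 0 to the seat underside.


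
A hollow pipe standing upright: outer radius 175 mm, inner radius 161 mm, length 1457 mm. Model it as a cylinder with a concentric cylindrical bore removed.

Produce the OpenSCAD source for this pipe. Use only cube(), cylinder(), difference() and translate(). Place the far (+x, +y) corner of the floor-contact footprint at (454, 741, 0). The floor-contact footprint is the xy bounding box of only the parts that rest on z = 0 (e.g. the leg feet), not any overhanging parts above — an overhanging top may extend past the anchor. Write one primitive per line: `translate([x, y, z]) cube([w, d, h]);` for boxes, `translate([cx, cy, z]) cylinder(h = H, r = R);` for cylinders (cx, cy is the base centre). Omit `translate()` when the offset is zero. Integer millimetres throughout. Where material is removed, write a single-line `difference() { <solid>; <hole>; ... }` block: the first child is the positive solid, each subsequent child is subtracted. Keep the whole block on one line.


difference() { translate([279, 566, 0]) cylinder(h = 1457, r = 175); translate([279, 566, 0]) cylinder(h = 1457, r = 161); }


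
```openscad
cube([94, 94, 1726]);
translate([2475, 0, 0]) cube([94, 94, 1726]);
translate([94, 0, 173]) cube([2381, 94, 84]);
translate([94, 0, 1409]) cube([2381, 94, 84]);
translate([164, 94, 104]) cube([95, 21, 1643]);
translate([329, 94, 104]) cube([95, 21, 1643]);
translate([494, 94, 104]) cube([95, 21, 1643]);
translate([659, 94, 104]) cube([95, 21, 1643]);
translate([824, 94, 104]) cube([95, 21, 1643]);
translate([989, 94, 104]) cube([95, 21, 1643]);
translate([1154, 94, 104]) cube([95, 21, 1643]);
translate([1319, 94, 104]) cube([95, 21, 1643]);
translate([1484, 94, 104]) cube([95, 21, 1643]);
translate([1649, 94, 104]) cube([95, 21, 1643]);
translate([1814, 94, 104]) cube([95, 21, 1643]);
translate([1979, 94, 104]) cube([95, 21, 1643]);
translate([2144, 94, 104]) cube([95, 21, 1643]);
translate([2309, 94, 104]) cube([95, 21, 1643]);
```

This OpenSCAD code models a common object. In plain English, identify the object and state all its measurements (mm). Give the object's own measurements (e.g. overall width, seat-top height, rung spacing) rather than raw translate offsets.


A fence section. Two 94×94 mm posts, 1726 mm tall, stand on the floor with a clear span of 2381 mm between their inner faces. Two horizontal rails of 94×84 mm section span the gap between the posts with their undersides at z = 173 mm and z = 1409 mm, flush with the posts' −y face. 14 pickets, each 95 mm wide, 21 mm thick and 1643 mm tall, are fixed to the +y face of the rails with their bottoms at z = 104 mm, spaced across the span with a 70 mm gap after the −x post and between neighbouring pickets, with 71 mm left before the +x post.


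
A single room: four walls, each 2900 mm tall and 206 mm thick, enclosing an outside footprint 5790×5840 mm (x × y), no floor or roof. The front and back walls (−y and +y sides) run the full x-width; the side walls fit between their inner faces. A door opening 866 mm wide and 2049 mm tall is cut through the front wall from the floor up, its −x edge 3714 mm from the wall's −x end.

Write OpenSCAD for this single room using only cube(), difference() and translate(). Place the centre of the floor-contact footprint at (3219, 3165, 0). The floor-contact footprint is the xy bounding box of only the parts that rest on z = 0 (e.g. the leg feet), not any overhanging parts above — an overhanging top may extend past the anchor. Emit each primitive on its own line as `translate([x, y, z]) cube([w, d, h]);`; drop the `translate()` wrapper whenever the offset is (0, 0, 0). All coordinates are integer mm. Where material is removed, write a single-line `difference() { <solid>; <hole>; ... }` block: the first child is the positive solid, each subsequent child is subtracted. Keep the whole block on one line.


difference() { translate([324, 245, 0]) cube([5790, 206, 2900]); translate([4038, 245, 0]) cube([866, 206, 2049]); }
translate([324, 5879, 0]) cube([5790, 206, 2900]);
translate([324, 451, 0]) cube([206, 5428, 2900]);
translate([5908, 451, 0]) cube([206, 5428, 2900]);


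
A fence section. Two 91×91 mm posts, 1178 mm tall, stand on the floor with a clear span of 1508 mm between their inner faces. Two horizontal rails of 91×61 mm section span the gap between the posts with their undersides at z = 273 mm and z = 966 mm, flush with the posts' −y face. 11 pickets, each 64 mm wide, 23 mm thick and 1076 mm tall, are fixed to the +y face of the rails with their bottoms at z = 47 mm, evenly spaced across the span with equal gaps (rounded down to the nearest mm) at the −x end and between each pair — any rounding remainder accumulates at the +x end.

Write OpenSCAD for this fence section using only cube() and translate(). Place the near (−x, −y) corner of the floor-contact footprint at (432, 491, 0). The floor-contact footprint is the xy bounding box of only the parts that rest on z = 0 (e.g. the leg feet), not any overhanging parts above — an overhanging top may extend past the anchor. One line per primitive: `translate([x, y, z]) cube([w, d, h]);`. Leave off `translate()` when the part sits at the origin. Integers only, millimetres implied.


translate([432, 491, 0]) cube([91, 91, 1178]);
translate([2031, 491, 0]) cube([91, 91, 1178]);
translate([523, 491, 273]) cube([1508, 91, 61]);
translate([523, 491, 966]) cube([1508, 91, 61]);
translate([590, 582, 47]) cube([64, 23, 1076]);
translate([721, 582, 47]) cube([64, 23, 1076]);
translate([852, 582, 47]) cube([64, 23, 1076]);
translate([983, 582, 47]) cube([64, 23, 1076]);
translate([1114, 582, 47]) cube([64, 23, 1076]);
translate([1245, 582, 47]) cube([64, 23, 1076]);
translate([1376, 582, 47]) cube([64, 23, 1076]);
translate([1507, 582, 47]) cube([64, 23, 1076]);
translate([1638, 582, 47]) cube([64, 23, 1076]);
translate([1769, 582, 47]) cube([64, 23, 1076]);
translate([1900, 582, 47]) cube([64, 23, 1076]);


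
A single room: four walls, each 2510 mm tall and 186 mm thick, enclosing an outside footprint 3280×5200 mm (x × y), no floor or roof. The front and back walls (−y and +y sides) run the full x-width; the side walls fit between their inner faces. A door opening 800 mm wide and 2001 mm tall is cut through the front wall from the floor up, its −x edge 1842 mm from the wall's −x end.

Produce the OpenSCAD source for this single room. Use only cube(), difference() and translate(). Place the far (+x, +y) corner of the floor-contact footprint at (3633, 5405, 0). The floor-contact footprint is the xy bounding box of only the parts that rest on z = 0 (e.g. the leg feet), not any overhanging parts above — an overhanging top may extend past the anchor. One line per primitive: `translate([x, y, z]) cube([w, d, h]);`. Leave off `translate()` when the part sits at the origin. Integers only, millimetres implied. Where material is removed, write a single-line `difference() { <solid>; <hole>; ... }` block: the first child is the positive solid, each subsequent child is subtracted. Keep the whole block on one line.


difference() { translate([353, 205, 0]) cube([3280, 186, 2510]); translate([2195, 205, 0]) cube([800, 186, 2001]); }
translate([353, 5219, 0]) cube([3280, 186, 2510]);
translate([353, 391, 0]) cube([186, 4828, 2510]);
translate([3447, 391, 0]) cube([186, 4828, 2510]);


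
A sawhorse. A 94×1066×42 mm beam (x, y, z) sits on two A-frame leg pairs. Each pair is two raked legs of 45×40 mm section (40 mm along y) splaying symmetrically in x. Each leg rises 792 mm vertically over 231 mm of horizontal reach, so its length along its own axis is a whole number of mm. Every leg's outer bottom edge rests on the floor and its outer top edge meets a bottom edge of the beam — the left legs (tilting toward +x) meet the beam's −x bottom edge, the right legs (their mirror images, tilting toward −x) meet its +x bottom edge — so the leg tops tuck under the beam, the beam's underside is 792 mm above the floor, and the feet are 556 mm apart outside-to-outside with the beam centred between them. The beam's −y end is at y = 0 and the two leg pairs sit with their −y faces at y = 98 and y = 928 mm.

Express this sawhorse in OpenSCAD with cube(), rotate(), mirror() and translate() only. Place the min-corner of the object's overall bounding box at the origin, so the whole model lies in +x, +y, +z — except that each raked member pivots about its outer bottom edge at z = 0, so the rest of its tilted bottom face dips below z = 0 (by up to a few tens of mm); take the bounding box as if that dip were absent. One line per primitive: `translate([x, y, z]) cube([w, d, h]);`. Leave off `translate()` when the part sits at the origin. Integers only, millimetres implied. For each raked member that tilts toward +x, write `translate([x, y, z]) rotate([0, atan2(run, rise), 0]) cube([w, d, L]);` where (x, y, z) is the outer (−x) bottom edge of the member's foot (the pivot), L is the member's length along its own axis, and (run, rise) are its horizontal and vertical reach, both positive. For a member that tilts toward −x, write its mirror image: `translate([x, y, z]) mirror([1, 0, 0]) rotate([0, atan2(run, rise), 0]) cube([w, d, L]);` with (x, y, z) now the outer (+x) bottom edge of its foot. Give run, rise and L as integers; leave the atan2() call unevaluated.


translate([231, 0, 792]) cube([94, 1066, 42]);
translate([0, 98, 0]) rotate([0, atan2(231, 792), 0]) cube([45, 40, 825]);
translate([556, 98, 0]) mirror([1, 0, 0]) rotate([0, atan2(231, 792), 0]) cube([45, 40, 825]);
translate([0, 928, 0]) rotate([0, atan2(231, 792), 0]) cube([45, 40, 825]);
translate([556, 928, 0]) mirror([1, 0, 0]) rotate([0, atan2(231, 792), 0]) cube([45, 40, 825]);


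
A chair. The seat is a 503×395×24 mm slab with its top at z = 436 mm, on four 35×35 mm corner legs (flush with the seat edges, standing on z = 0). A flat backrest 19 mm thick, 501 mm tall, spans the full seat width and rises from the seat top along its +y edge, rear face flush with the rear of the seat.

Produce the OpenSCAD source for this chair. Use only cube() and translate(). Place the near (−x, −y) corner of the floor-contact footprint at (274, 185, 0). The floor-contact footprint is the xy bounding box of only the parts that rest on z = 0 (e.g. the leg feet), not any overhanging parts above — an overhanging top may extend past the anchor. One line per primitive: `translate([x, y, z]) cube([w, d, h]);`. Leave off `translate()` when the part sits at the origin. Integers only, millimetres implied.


translate([274, 185, 412]) cube([503, 395, 24]);
translate([274, 185, 0]) cube([35, 35, 412]);
translate([742, 185, 0]) cube([35, 35, 412]);
translate([274, 545, 0]) cube([35, 35, 412]);
translate([742, 545, 0]) cube([35, 35, 412]);
translate([274, 561, 436]) cube([503, 19, 501]);


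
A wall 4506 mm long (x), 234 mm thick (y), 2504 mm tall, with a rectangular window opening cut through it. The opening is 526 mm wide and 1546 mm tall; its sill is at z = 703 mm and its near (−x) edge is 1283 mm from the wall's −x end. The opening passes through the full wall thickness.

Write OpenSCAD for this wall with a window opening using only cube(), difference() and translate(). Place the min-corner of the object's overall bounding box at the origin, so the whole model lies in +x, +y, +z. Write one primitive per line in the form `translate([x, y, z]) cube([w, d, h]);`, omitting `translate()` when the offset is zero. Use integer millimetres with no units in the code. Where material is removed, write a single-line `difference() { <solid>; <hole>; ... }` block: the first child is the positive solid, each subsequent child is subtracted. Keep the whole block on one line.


difference() { cube([4506, 234, 2504]); translate([1283, 0, 703]) cube([526, 234, 1546]); }


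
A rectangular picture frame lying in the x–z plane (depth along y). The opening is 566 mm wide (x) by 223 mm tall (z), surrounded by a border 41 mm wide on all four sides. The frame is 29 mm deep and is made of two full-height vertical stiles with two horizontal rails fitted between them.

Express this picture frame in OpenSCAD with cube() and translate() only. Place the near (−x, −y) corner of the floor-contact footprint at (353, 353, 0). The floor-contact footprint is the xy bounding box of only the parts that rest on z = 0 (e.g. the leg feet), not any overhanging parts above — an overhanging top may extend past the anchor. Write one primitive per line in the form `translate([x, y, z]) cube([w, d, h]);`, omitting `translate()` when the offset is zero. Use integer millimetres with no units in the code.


translate([353, 353, 0]) cube([41, 29, 305]);
translate([960, 353, 0]) cube([41, 29, 305]);
translate([394, 353, 0]) cube([566, 29, 41]);
translate([394, 353, 264]) cube([566, 29, 41]);


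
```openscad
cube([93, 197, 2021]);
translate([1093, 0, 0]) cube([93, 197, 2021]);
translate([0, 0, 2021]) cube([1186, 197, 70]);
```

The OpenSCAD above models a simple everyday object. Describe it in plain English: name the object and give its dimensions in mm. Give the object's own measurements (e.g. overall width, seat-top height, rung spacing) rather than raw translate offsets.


A door frame. The clear opening is 1000 mm wide and 2021 mm high. Two 93 mm wide jambs, 197 mm deep, stand either side of the opening from the floor to the top of the opening. A 70 mm thick head sits across the top of both jambs, spanning the full outside width of the frame.
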